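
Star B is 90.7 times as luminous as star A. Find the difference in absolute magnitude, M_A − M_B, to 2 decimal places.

M_A − M_B ≈ 4.89

Pogson: ΔM = −2.5 log₁₀(ratio) = −2.5 log₁₀(90.7) = −2.5 × 1.9576 = -4.894
Star B is brighter so has the smaller magnitude: M_A − M_B is positive.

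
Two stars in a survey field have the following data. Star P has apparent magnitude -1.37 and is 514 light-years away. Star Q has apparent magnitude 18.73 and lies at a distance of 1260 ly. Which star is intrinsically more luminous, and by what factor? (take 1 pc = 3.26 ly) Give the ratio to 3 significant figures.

Star P: d = 514 ly / 3.26 = 157.7 pc
Star P: M = m − 5 log₁₀ d + 5 = -1.37 − 5·2.1977 + 5 = -7.359
Star Q: d = 1260 ly / 3.26 = 386.5 pc
Star Q: M = m − 5 log₁₀ d + 5 = 18.73 − 5·2.5872 + 5 = 10.794
ΔM = M_P − M_Q = -7.359 − (10.794) = -18.153; smaller M is more luminous → Star P.
L ratio = 10^(0.4 |ΔM|) = 10^7.261 = 1.825×10^7

Star P is more luminous, by a factor of 1.82×10^7.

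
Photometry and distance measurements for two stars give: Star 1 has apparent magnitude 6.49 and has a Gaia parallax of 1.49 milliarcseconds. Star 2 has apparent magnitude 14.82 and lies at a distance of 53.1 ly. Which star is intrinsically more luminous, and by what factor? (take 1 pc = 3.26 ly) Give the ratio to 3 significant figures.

Star 1: p = 1.49 mas = 1.49×10^-3″ → d = 1/p = 671.1 pc
Star 1: M = m − 5 log₁₀ d + 5 = 6.49 − 5·2.8268 + 5 = -2.644
Star 2: d = 53.1 ly / 3.26 = 16.29 pc
Star 2: M = m − 5 log₁₀ d + 5 = 14.82 − 5·1.2119 + 5 = 13.761
ΔM = M_1 − M_2 = -2.644 − (13.761) = -16.405; smaller M is more luminous → Star 1.
L ratio = 10^(0.4 |ΔM|) = 10^6.562 = 3.646×10^6

Star 1 is more luminous, by a factor of 3.65×10^6.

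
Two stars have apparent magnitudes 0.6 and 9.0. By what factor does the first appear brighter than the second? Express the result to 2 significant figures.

2300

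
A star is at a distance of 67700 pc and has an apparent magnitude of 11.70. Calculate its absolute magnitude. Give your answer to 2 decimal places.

5 log₁₀(d/10 pc) = 5 log₁₀(67700) − 5 = 19.153
M = m − 5 log₁₀(d/10) = 11.70 − 19.153 = -7.453

M ≈ -7.45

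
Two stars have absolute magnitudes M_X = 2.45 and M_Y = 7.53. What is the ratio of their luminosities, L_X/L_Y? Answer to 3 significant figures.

ΔM = M_X − M_Y = -5.08
L_X/L_Y = 10^(−0.4 ΔM) = 10^2.032 = 107.6

L_X/L_Y ≈ 108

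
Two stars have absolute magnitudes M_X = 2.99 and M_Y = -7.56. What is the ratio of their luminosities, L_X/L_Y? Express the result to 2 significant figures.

ΔM = M_X − M_Y = 10.55
L_X/L_Y = 10^(−0.4 ΔM) = 10^-4.220 = 6.026×10^-5

L_X/L_Y ≈ 6.0×10^-5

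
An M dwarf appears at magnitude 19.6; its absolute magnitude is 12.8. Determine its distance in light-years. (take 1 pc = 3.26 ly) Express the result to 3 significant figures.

d ≈ 747 ly

Distance modulus: m − M = 19.6 − (12.8) = 6.800
m − M = 5 log₁₀ d − 5
log₁₀ d = (m − M)/5 + 1 = 2.3600
d = 10^2.3600 = 229.1 pc
= 746.8 ly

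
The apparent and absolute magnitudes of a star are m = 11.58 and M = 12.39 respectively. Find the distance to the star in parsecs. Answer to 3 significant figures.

d ≈ 6.89 pc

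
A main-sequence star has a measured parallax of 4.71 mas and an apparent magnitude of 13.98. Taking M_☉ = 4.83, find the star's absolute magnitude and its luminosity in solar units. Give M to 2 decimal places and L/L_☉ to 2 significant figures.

M ≈ 7.35; L/L_☉ ≈ 0.099

d = 1/p = 1000/4.71 mas = 212.3 pc
M = m − 5 log₁₀ d + 5 = 13.98 − 5·2.3270 + 5 = 7.345
M − M_☉ = 7.345 − 4.83 = 2.515
L/L_☉ = 10^(−0.4 × 2.515) = 0.09862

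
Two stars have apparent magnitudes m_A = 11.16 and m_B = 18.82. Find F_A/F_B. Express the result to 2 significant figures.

F_A/F_B ≈ 1200

Δm = 11.16 − (18.82) = -7.66
Flux ratio = 10^(−0.4 Δm) = 10^(−0.4 × -7.66) = 10^3.064 = 1159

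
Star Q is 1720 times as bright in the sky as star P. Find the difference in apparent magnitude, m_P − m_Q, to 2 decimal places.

m_P − m_Q ≈ 8.09

Pogson: Δm = −2.5 log₁₀(ratio) = −2.5 log₁₀(1720) = −2.5 × 3.2355 = -8.089
Star Q is brighter so has the smaller magnitude: m_P − m_Q is positive.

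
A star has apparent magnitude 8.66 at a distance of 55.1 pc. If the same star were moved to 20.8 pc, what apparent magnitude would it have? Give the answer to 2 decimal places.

Flux ∝ 1/d², so Δm = 5 log₁₀(d₂/d₁) = 5 log₁₀(20.8/55.1) = -2.115
m₂ = m₁ + Δm = 8.66 + (-2.115) = 6.545

m ≈ 6.54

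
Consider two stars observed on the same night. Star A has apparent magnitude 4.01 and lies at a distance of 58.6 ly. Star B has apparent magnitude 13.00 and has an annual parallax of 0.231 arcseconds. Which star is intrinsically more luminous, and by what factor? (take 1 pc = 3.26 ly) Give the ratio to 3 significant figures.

Star A: d = 58.6 ly / 3.26 = 17.98 pc
Star A: M = m − 5 log₁₀ d + 5 = 4.01 − 5·1.2547 + 5 = 2.737
Star B: d = 1/p = 1/0.231″ = 4.329 pc
Star B: M = m − 5 log₁₀ d + 5 = 13.00 − 5·0.6364 + 5 = 14.818
ΔM = M_A − M_B = 2.737 − (14.818) = -12.081; smaller M is more luminous → Star A.
L ratio = 10^(0.4 |ΔM|) = 10^4.833 = 68010

Star A is more luminous, by a factor of 68000.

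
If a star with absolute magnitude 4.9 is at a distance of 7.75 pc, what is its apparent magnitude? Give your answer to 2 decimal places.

m = M + 5 log₁₀ d − 5 = 4.9 + 5·0.8893 − 5 = 4.347

m ≈ 4.35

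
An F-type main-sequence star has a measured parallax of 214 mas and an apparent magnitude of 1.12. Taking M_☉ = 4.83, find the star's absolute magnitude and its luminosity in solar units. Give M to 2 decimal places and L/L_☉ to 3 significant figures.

d = 1/p = 1000/214 mas = 4.673 pc
M = m − 5 log₁₀ d + 5 = 1.12 − 5·0.6696 + 5 = 2.772
M − M_☉ = 2.772 − 4.83 = -2.058
L/L_☉ = 10^(−0.4 × -2.058) = 6.655

M ≈ 2.77; L/L_☉ ≈ 6.66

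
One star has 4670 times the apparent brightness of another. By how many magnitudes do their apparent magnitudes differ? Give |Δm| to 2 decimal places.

|Δm| ≈ 9.17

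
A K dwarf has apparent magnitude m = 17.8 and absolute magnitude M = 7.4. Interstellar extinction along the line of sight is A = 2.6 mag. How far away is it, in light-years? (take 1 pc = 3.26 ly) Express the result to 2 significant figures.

m − M = 5 log₁₀(d/10 pc) + A  ⇒  17.8 − (7.4) − 2.6 = 5 log₁₀(d/10)
7.800 = 5 log₁₀(d/10)
log₁₀ d = (m − M − A)/5 + 1 = 2.5600
d = 10^2.5600 = 363.1 pc
= 1184 ly

d ≈ 1200 ly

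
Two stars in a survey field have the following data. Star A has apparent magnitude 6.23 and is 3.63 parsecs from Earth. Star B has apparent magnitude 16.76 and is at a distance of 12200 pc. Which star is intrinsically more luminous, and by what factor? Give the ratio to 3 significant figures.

Star A: M = m − 5 log₁₀ d + 5 = 6.23 − 5·0.5599 + 5 = 8.430
Star B: M = m − 5 log₁₀ d + 5 = 16.76 − 5·4.0864 + 5 = 1.328
ΔM = M_A − M_B = 8.430 − (1.328) = 7.102; smaller M is more luminous → Star B.
L ratio = 10^(0.4 |ΔM|) = 10^2.841 = 693.3

Star B is more luminous, by a factor of 693.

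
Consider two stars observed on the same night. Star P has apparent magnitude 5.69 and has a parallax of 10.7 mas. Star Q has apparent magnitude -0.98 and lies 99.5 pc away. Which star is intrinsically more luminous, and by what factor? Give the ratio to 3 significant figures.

Star Q is more luminous, by a factor of 528.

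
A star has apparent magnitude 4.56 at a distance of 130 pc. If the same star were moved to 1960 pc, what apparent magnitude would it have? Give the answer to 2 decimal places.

m ≈ 10.45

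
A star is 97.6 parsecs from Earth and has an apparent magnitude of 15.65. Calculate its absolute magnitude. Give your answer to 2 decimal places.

5 log₁₀(d/10 pc) = 5 log₁₀(97.60) − 5 = 4.947
M = m − 5 log₁₀(d/10) = 15.65 − 4.947 = 10.703

M ≈ 10.70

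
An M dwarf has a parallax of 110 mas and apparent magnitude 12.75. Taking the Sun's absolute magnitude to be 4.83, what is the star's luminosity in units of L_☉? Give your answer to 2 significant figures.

d = 1/p = 1000/110 mas = 9.091 pc
M = m − 5 log₁₀ d + 5 = 12.75 − 5·0.9586 + 5 = 12.957
M − M_☉ = 12.957 − 4.83 = 8.127
L/L_☉ = 10^(−0.4 × 8.127) = 5.613×10^-4

L/L_☉ ≈ 5.6×10^-4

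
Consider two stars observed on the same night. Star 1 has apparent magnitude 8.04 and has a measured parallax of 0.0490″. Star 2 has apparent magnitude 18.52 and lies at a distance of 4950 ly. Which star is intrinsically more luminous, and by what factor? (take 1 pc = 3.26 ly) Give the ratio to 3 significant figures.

Star 1 is more luminous, by a factor of 2.81.

Star 1: d = 1/p = 1/0.0490″ = 20.41 pc
Star 1: M = m − 5 log₁₀ d + 5 = 8.04 − 5·1.3098 + 5 = 6.491
Star 2: d = 4950 ly / 3.26 = 1518 pc
Star 2: M = m − 5 log₁₀ d + 5 = 18.52 − 5·3.1814 + 5 = 7.613
ΔM = M_1 − M_2 = 6.491 − (7.613) = -1.122; smaller M is more luminous → Star 1.
L ratio = 10^(0.4 |ΔM|) = 10^0.449 = 2.811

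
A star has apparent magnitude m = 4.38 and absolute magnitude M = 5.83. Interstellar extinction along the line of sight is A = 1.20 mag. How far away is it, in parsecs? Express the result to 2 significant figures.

d ≈ 3.0 pc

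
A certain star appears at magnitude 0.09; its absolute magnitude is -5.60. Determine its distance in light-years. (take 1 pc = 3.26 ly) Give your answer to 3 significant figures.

Distance modulus: m − M = 0.09 − (-5.60) = 5.690
m − M = 5 log₁₀ d − 5
log₁₀ d = (m − M)/5 + 1 = 2.1380
d = 10^2.1380 = 137.4 pc
= 447.9 ly

d ≈ 448 ly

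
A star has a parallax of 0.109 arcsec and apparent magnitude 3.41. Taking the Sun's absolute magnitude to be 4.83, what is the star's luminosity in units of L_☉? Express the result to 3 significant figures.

L/L_☉ ≈ 3.11

d = 1/p = 1/0.109″ = 9.174 pc
M = m − 5 log₁₀ d + 5 = 3.41 − 5·0.9626 + 5 = 3.597
M − M_☉ = 3.597 − 4.83 = -1.233
L/L_☉ = 10^(−0.4 × -1.233) = 3.113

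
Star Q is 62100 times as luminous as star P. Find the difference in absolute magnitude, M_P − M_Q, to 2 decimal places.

M_P − M_Q ≈ 11.98

Pogson: ΔM = −2.5 log₁₀(ratio) = −2.5 log₁₀(62100) = −2.5 × 4.7931 = -11.983
Star Q is brighter so has the smaller magnitude: M_P − M_Q is positive.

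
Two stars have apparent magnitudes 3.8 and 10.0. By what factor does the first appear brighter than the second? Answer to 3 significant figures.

Magnitude difference = -6.2
Flux ratio = 10^(−0.4 Δm) = 10^(−0.4 × -6.2) = 10^2.480 = 302.0

302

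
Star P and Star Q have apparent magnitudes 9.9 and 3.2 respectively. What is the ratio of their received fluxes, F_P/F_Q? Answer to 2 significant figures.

F_P/F_Q ≈ 2.1×10^-3

Δm = 9.9 − (3.2) = 6.7
Flux ratio = 10^(−0.4 Δm) = 10^(−0.4 × 6.7) = 10^-2.680 = 2.089×10^-3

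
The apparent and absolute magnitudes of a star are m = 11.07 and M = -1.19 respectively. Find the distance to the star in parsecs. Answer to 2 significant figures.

μ = m − M = 12.260
m − M = 5 log₁₀ d − 5
log₁₀ d = (m − M)/5 + 1 = 3.4520
d = 10^3.4520 = 2831 pc

d ≈ 2800 pc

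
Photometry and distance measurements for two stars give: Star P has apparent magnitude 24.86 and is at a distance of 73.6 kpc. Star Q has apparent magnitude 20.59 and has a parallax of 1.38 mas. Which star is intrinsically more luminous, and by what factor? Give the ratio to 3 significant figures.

Star P is more luminous, by a factor of 202.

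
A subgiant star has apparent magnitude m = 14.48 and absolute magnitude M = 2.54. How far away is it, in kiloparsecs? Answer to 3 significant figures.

d ≈ 2.44 kpc

μ = m − M = 11.940
m − M = 5 log₁₀ d − 5
log₁₀ d = (m − M)/5 + 1 = 3.3880
d = 10^3.3880 = 2443 pc
= 2.443 kpc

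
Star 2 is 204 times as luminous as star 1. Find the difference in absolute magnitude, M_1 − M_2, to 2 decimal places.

Pogson: ΔM = −2.5 log₁₀(ratio) = −2.5 log₁₀(204) = −2.5 × 2.3096 = -5.774
Star 2 is brighter so has the smaller magnitude: M_1 − M_2 is positive.

M_1 − M_2 ≈ 5.77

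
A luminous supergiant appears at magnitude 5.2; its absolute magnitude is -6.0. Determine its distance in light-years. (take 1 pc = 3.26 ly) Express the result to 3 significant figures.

d ≈ 5670 ly

Distance modulus: m − M = 5.2 − (-6.0) = 11.200
m − M = 5 log₁₀ d − 5
log₁₀ d = (m − M)/5 + 1 = 3.2400
d = 10^3.2400 = 1738 pc
= 5665 ly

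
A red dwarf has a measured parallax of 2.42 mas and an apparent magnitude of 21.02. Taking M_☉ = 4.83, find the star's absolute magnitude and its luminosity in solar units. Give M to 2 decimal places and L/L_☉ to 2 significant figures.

d = 1/p = 1000/2.42 mas = 413.2 pc
M = m − 5 log₁₀ d + 5 = 21.02 − 5·2.6162 + 5 = 12.939
M − M_☉ = 12.939 − 4.83 = 8.109
L/L_☉ = 10^(−0.4 × 8.109) = 5.706×10^-4

M ≈ 12.94; L/L_☉ ≈ 5.7×10^-4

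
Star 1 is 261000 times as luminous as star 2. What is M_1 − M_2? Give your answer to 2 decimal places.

M_1 − M_2 ≈ -13.54

Pogson: ΔM = −2.5 log₁₀(ratio) = −2.5 log₁₀(261000) = −2.5 × 5.4166 = -13.542
Star 1 is brighter, so it has the smaller magnitude: the difference is negative.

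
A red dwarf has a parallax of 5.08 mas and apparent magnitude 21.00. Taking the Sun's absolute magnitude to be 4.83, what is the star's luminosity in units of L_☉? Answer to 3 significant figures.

L/L_☉ ≈ 1.32×10^-4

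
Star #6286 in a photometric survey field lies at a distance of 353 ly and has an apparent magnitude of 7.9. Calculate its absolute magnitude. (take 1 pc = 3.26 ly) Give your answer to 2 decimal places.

M ≈ 2.73

d = 353 ly / 3.26 = 108.3 pc
5 log₁₀(d/10 pc) = 5 log₁₀(108.3) − 5 = 5.173
M = m − 5 log₁₀(d/10) = 7.9 − 5.173 = 2.727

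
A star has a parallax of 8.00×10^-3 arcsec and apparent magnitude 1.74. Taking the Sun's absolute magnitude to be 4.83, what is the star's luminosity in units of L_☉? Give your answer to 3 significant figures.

L/L_☉ ≈ 2690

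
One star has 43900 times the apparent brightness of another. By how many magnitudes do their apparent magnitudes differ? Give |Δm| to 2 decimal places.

Pogson: Δm = −2.5 log₁₀(ratio) = −2.5 log₁₀(43900) = −2.5 × 4.6425 = -11.606

|Δm| ≈ 11.61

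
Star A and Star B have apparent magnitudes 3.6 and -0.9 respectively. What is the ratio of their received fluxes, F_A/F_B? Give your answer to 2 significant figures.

F_A/F_B ≈ 0.016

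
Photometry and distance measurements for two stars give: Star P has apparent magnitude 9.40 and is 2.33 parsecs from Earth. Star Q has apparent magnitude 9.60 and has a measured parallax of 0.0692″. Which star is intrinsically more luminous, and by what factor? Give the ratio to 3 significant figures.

Star Q is more luminous, by a factor of 32.0.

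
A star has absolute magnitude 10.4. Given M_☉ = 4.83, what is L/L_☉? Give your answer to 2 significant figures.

L/L_☉ ≈ 5.9×10^-3

M − M_☉ = 10.4 − 4.83 = 5.570
L/L_☉ = 10^(−0.4 (M − M_☉)) = 10^-2.228 = 5.916×10^-3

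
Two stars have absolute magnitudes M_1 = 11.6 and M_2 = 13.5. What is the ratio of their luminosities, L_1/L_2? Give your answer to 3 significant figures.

L_1/L_2 ≈ 5.75

ΔM = M_1 − M_2 = -1.9
L_1/L_2 = 10^(−0.4 ΔM) = 10^0.760 = 5.754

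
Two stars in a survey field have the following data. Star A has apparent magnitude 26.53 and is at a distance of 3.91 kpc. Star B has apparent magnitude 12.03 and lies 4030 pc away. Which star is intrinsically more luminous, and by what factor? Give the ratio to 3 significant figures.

Star A: d = 3.91 kpc = 3910 pc
Star A: M = m − 5 log₁₀ d + 5 = 26.53 − 5·3.5922 + 5 = 13.569
Star B: M = m − 5 log₁₀ d + 5 = 12.03 − 5·3.6053 + 5 = -0.997
ΔM = M_A − M_B = 13.569 − (-0.997) = 14.566; smaller M is more luminous → Star B.
L ratio = 10^(0.4 |ΔM|) = 10^5.826 = 670300

Star B is more luminous, by a factor of 670000.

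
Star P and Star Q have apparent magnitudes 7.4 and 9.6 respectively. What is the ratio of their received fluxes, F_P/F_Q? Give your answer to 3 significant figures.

Δm = 7.4 − (9.6) = -2.2
Flux ratio = 10^(−0.4 Δm) = 10^(−0.4 × -2.2) = 10^0.880 = 7.586

F_P/F_Q ≈ 7.59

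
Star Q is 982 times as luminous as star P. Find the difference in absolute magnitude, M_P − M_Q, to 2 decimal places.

Pogson: ΔM = −2.5 log₁₀(ratio) = −2.5 log₁₀(982) = −2.5 × 2.9921 = -7.480
Star Q is brighter so has the smaller magnitude: M_P − M_Q is positive.

M_P − M_Q ≈ 7.48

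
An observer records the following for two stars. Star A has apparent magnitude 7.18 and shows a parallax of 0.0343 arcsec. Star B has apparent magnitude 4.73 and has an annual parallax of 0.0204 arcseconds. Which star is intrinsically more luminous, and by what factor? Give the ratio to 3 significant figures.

Star A: d = 1/p = 1/0.0343″ = 29.15 pc
Star A: M = m − 5 log₁₀ d + 5 = 7.18 − 5·1.4647 + 5 = 4.856
Star B: d = 1/p = 1/0.0204″ = 49.02 pc
Star B: M = m − 5 log₁₀ d + 5 = 4.73 − 5·1.6904 + 5 = 1.278
ΔM = M_A − M_B = 4.856 − (1.278) = 3.578; smaller M is more luminous → Star B.
L ratio = 10^(0.4 |ΔM|) = 10^1.431 = 27.00

Star B is more luminous, by a factor of 27.0.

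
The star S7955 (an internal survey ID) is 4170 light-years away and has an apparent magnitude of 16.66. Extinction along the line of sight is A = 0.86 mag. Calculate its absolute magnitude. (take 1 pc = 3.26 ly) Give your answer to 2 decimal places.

M ≈ 5.27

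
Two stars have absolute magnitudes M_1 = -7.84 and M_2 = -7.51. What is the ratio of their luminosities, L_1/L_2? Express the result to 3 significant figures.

ΔM = M_1 − M_2 = -0.33
L_1/L_2 = 10^(−0.4 ΔM) = 10^0.132 = 1.355

L_1/L_2 ≈ 1.36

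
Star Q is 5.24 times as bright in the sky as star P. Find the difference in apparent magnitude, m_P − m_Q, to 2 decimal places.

m_P − m_Q ≈ 1.80

Pogson: Δm = −2.5 log₁₀(ratio) = −2.5 log₁₀(5.24) = −2.5 × 0.7193 = -1.798
Star Q is brighter so has the smaller magnitude: m_P − m_Q is positive.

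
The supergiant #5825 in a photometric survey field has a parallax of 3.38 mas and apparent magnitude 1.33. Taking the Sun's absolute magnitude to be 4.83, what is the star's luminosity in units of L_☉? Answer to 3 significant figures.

d = 1/p = 1000/3.38 mas = 295.9 pc
M = m − 5 log₁₀ d + 5 = 1.33 − 5·2.4711 + 5 = -6.025
M − M_☉ = -6.025 − 4.83 = -10.855
L/L_☉ = 10^(−0.4 × -10.855) = 21990

L/L_☉ ≈ 22000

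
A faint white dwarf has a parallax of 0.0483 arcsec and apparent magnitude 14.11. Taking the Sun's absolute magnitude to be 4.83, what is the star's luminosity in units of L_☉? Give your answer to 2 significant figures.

L/L_☉ ≈ 8.3×10^-4

d = 1/p = 1/0.0483″ = 20.70 pc
M = m − 5 log₁₀ d + 5 = 14.11 − 5·1.3161 + 5 = 12.530
M − M_☉ = 12.530 − 4.83 = 7.700
L/L_☉ = 10^(−0.4 × 7.700) = 8.320×10^-4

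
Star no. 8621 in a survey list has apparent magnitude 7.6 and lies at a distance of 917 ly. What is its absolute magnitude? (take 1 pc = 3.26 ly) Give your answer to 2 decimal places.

M ≈ 0.35

d = 917 ly / 3.26 = 281.3 pc
5 log₁₀(d/10 pc) = 5 log₁₀(281.3) − 5 = 7.246
M = m − 5 log₁₀(d/10) = 7.6 − 7.246 = 0.354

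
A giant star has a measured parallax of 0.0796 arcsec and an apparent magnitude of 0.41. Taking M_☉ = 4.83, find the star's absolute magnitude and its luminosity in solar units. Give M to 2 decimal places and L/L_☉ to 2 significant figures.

d = 1/p = 1/0.0796″ = 12.56 pc
M = m − 5 log₁₀ d + 5 = 0.41 − 5·1.0991 + 5 = -0.085
M − M_☉ = -0.085 − 4.83 = -4.915
L/L_☉ = 10^(−0.4 × -4.915) = 92.51

M ≈ -0.09; L/L_☉ ≈ 93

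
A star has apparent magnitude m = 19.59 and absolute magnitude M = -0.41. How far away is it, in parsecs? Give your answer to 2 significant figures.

d ≈ 100000 pc

μ = m − M = 20.000
m − M = 5 log₁₀ d − 5
log₁₀ d = (m − M)/5 + 1 = 5.0000
d = 10^5.0000 = 100000 pc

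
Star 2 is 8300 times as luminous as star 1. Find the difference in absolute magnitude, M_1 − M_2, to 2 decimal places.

Pogson: ΔM = −2.5 log₁₀(ratio) = −2.5 log₁₀(8300) = −2.5 × 3.9191 = -9.798
Star 2 is brighter so has the smaller magnitude: M_1 − M_2 is positive.

M_1 − M_2 ≈ 9.80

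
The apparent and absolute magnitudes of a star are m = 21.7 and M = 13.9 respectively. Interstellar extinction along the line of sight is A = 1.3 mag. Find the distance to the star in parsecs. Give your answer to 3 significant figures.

d ≈ 200 pc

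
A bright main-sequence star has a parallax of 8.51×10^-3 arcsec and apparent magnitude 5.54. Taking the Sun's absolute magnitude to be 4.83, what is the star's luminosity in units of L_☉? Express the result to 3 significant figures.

d = 1/p = 1/8.51×10^-3″ = 117.5 pc
M = m − 5 log₁₀ d + 5 = 5.54 − 5·2.0701 + 5 = 0.190
M − M_☉ = 0.190 − 4.83 = -4.640
L/L_☉ = 10^(−0.4 × -4.640) = 71.80

L/L_☉ ≈ 71.8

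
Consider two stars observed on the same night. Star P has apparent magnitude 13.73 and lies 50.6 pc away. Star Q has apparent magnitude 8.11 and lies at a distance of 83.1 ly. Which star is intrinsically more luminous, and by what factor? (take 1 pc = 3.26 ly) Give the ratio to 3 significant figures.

Star P: M = m − 5 log₁₀ d + 5 = 13.73 − 5·1.7042 + 5 = 10.209
Star Q: d = 83.1 ly / 3.26 = 25.49 pc
Star Q: M = m − 5 log₁₀ d + 5 = 8.11 − 5·1.4064 + 5 = 6.078
ΔM = M_P − M_Q = 10.209 − (6.078) = 4.131; smaller M is more luminous → Star Q.
L ratio = 10^(0.4 |ΔM|) = 10^1.652 = 44.92

Star Q is more luminous, by a factor of 44.9.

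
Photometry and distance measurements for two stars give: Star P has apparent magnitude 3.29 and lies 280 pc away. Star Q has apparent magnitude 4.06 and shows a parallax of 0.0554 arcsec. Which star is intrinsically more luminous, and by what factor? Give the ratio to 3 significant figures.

Star P: M = m − 5 log₁₀ d + 5 = 3.29 − 5·2.4472 + 5 = -3.946
Star Q: d = 1/p = 1/0.0554″ = 18.05 pc
Star Q: M = m − 5 log₁₀ d + 5 = 4.06 − 5·1.2565 + 5 = 2.778
ΔM = M_P − M_Q = -3.946 − (2.778) = -6.723; smaller M is more luminous → Star P.
L ratio = 10^(0.4 |ΔM|) = 10^2.689 = 489.0

Star P is more luminous, by a factor of 489.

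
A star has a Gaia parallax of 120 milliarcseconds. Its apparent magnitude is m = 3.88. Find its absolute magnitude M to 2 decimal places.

p = 120 mas = 0.120″ → d = 1/p = 8.333 pc
5 log₁₀(d/10 pc) = 5 log₁₀(8.333) − 5 = -0.396
M = m − 5 log₁₀(d/10) = 3.88 + 0.396 = 4.276

M ≈ 4.28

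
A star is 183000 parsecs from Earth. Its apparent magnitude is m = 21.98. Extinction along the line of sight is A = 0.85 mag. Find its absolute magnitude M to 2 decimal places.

M ≈ -0.18

5 log₁₀(d/10 pc) = 5 log₁₀(183000) − 5 = 21.312
M = m − 5 log₁₀(d/10) − A = 21.98 − 21.312 − 0.85 = -0.182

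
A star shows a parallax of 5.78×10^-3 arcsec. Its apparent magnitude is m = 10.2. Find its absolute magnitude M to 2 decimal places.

M ≈ 4.01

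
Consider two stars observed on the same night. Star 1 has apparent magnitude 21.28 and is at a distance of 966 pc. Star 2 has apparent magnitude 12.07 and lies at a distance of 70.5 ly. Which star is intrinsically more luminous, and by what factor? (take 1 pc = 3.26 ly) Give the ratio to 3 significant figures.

Star 2 is more luminous, by a factor of 2.42.

Star 1: M = m − 5 log₁₀ d + 5 = 21.28 − 5·2.9850 + 5 = 11.355
Star 2: d = 70.5 ly / 3.26 = 21.63 pc
Star 2: M = m − 5 log₁₀ d + 5 = 12.07 − 5·1.3350 + 5 = 10.395
ΔM = M_1 − M_2 = 11.355 − (10.395) = 0.960; smaller M is more luminous → Star 2.
L ratio = 10^(0.4 |ΔM|) = 10^0.384 = 2.421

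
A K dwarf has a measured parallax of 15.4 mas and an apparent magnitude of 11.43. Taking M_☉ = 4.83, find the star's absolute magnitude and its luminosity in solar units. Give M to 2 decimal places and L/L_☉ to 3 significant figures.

M ≈ 7.37; L/L_☉ ≈ 0.0966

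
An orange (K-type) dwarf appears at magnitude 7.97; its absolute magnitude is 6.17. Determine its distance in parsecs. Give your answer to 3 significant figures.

d ≈ 22.9 pc

μ = m − M = 1.800
m − M = 5 log₁₀ d − 5
log₁₀ d = (m − M)/5 + 1 = 1.3600
d = 10^1.3600 = 22.91 pc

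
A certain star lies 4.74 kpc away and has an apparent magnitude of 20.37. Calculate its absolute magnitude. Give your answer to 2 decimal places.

M ≈ 6.99

d = 4.74 kpc = 4740 pc
5 log₁₀(d/10 pc) = 5 log₁₀(4740) − 5 = 13.379
M = m − 5 log₁₀(d/10) = 20.37 − 13.379 = 6.991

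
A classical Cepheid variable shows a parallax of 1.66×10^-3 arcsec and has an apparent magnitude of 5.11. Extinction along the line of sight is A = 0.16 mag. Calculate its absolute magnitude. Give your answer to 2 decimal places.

d = 1/p = 1/1.66×10^-3″ = 602.4 pc
5 log₁₀(d/10 pc) = 5 log₁₀(602.4) − 5 = 8.899
M = m − 5 log₁₀(d/10) − A = 5.11 − 8.899 − 0.16 = -3.949

M ≈ -3.95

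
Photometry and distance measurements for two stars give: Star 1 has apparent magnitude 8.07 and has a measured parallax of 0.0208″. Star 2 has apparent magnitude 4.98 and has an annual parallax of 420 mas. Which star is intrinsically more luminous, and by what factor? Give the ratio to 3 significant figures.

Star 1: d = 1/p = 1/0.0208″ = 48.08 pc
Star 1: M = m − 5 log₁₀ d + 5 = 8.07 − 5·1.6819 + 5 = 4.660
Star 2: p = 420 mas = 0.420″ → d = 1/p = 2.381 pc
Star 2: M = m − 5 log₁₀ d + 5 = 4.98 − 5·0.3768 + 5 = 8.096
ΔM = M_1 − M_2 = 4.660 − (8.096) = -3.436; smaller M is more luminous → Star 1.
L ratio = 10^(0.4 |ΔM|) = 10^1.374 = 23.68

Star 1 is more luminous, by a factor of 23.7.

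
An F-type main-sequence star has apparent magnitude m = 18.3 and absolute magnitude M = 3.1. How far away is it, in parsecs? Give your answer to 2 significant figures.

d ≈ 11000 pc

μ = m − M = 15.200
m − M = 5 log₁₀ d − 5
log₁₀ d = (m − M)/5 + 1 = 4.0400
d = 10^4.0400 = 10960 pc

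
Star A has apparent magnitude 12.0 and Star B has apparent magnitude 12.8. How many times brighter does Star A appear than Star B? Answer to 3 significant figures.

2.09

Δm = 12.0 − (12.8) = -0.8
Flux ratio = 10^(−0.4 Δm) = 10^(−0.4 × -0.8) = 10^0.320 = 2.089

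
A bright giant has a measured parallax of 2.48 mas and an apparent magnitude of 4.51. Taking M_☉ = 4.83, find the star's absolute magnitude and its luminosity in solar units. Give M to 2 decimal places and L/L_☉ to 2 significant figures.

d = 1/p = 1000/2.48 mas = 403.2 pc
M = m − 5 log₁₀ d + 5 = 4.51 − 5·2.6055 + 5 = -3.518
M − M_☉ = -3.518 − 4.83 = -8.348
L/L_☉ = 10^(−0.4 × -8.348) = 2183

M ≈ -3.52; L/L_☉ ≈ 2200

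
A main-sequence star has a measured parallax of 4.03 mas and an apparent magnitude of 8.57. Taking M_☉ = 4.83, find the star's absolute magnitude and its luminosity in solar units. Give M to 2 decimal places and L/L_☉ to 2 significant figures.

M ≈ 1.60; L/L_☉ ≈ 20

d = 1/p = 1000/4.03 mas = 248.1 pc
M = m − 5 log₁₀ d + 5 = 8.57 − 5·2.3947 + 5 = 1.597
M − M_☉ = 1.597 − 4.83 = -3.233
L/L_☉ = 10^(−0.4 × -3.233) = 19.65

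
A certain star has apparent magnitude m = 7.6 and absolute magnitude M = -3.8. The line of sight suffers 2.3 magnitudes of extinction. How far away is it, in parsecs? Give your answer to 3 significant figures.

d ≈ 661 pc

m − M = 5 log₁₀(d/10 pc) + A  ⇒  7.6 − (-3.8) − 2.3 = 5 log₁₀(d/10)
9.100 = 5 log₁₀(d/10)
log₁₀ d = (m − M − A)/5 + 1 = 2.8200
d = 10^2.8200 = 660.7 pc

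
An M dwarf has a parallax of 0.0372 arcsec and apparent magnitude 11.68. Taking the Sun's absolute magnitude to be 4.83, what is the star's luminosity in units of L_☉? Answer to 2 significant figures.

d = 1/p = 1/0.0372″ = 26.88 pc
M = m − 5 log₁₀ d + 5 = 11.68 − 5·1.4295 + 5 = 9.533
M − M_☉ = 9.533 − 4.83 = 4.703
L/L_☉ = 10^(−0.4 × 4.703) = 0.01315

L/L_☉ ≈ 0.013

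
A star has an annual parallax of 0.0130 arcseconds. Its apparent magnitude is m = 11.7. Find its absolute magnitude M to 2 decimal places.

d = 1/p = 1/0.0130″ = 76.92 pc
5 log₁₀(d/10 pc) = 5 log₁₀(76.92) − 5 = 4.430
M = m − 5 log₁₀(d/10) = 11.7 − 4.430 = 7.270

M ≈ 7.27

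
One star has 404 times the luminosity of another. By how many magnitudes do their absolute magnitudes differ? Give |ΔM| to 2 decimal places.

|ΔM| ≈ 6.52

Pogson: ΔM = −2.5 log₁₀(ratio) = −2.5 log₁₀(404) = −2.5 × 2.6064 = -6.516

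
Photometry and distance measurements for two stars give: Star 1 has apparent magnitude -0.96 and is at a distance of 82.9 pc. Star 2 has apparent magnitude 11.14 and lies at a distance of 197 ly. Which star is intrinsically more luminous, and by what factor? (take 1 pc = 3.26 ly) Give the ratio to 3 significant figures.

Star 1: M = m − 5 log₁₀ d + 5 = -0.96 − 5·1.9186 + 5 = -5.553
Star 2: d = 197 ly / 3.26 = 60.43 pc
Star 2: M = m − 5 log₁₀ d + 5 = 11.14 − 5·1.7812 + 5 = 7.234
ΔM = M_1 − M_2 = -5.553 − (7.234) = -12.787; smaller M is more luminous → Star 1.
L ratio = 10^(0.4 |ΔM|) = 10^5.115 = 130200

Star 1 is more luminous, by a factor of 130000.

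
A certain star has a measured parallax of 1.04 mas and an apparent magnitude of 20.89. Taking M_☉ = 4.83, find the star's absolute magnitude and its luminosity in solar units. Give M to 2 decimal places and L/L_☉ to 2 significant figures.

d = 1/p = 1000/1.04 mas = 961.5 pc
M = m − 5 log₁₀ d + 5 = 20.89 − 5·2.9830 + 5 = 10.975
M − M_☉ = 10.975 − 4.83 = 6.145
L/L_☉ = 10^(−0.4 × 6.145) = 3.483×10^-3

M ≈ 10.98; L/L_☉ ≈ 3.5×10^-3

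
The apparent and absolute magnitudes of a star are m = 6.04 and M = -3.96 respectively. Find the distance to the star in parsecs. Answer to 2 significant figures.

d ≈ 1000 pc

μ = m − M = 10.000
m − M = 5 log₁₀ d − 5
log₁₀ d = (m − M)/5 + 1 = 3.0000
d = 10^3.0000 = 1000 pc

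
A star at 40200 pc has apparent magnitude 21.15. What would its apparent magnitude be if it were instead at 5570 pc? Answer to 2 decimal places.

Flux ∝ 1/d², so Δm = 5 log₁₀(d₂/d₁) = 5 log₁₀(5570/40200) = -4.292
m₂ = m₁ + Δm = 21.15 + (-4.292) = 16.858

m ≈ 16.86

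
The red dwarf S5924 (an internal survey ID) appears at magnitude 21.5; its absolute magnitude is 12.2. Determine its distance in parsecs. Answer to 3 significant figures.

d ≈ 724 pc

μ = m − M = 9.300
m − M = 5 log₁₀ d − 5
log₁₀ d = (m − M)/5 + 1 = 2.8600
d = 10^2.8600 = 724.4 pc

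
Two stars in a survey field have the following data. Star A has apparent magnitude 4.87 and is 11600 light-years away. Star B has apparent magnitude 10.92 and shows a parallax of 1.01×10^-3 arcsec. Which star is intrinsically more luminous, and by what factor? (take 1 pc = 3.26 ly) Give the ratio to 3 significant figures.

Star A is more luminous, by a factor of 3400.

Star A: d = 11600 ly / 3.26 = 3558 pc
Star A: M = m − 5 log₁₀ d + 5 = 4.87 − 5·3.5512 + 5 = -7.886
Star B: d = 1/p = 1/1.01×10^-3″ = 990.1 pc
Star B: M = m − 5 log₁₀ d + 5 = 10.92 − 5·2.9957 + 5 = 0.942
ΔM = M_A − M_B = -7.886 − (0.942) = -8.828; smaller M is more luminous → Star A.
L ratio = 10^(0.4 |ΔM|) = 10^3.531 = 3397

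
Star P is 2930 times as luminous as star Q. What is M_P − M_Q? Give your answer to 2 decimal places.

M_P − M_Q ≈ -8.67

Pogson: ΔM = −2.5 log₁₀(ratio) = −2.5 log₁₀(2930) = −2.5 × 3.4669 = -8.667
Star P is brighter, so it has the smaller magnitude: the difference is negative.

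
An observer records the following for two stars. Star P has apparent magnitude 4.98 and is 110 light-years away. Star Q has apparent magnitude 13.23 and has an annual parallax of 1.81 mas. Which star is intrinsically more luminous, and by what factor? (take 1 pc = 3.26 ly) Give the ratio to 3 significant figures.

Star P: d = 110 ly / 3.26 = 33.74 pc
Star P: M = m − 5 log₁₀ d + 5 = 4.98 − 5·1.5282 + 5 = 2.339
Star Q: p = 1.81 mas = 1.81×10^-3″ → d = 1/p = 552.5 pc
Star Q: M = m − 5 log₁₀ d + 5 = 13.23 − 5·2.7423 + 5 = 4.518
ΔM = M_P − M_Q = 2.339 − (4.518) = -2.179; smaller M is more luminous → Star P.
L ratio = 10^(0.4 |ΔM|) = 10^0.872 = 7.442

Star P is more luminous, by a factor of 7.44.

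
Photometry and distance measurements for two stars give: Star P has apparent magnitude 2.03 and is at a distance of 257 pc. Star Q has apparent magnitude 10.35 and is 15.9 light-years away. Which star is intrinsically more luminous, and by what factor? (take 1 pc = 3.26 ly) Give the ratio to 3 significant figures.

Star P: M = m − 5 log₁₀ d + 5 = 2.03 − 5·2.4099 + 5 = -5.020
Star Q: d = 15.9 ly / 3.26 = 4.877 pc
Star Q: M = m − 5 log₁₀ d + 5 = 10.35 − 5·0.6882 + 5 = 11.909
ΔM = M_P − M_Q = -5.020 − (11.909) = -16.929; smaller M is more luminous → Star P.
L ratio = 10^(0.4 |ΔM|) = 10^6.772 = 5.909×10^6

Star P is more luminous, by a factor of 5.91×10^6.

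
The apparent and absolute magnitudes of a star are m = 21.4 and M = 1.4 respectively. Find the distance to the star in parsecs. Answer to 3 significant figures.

d ≈ 100000 pc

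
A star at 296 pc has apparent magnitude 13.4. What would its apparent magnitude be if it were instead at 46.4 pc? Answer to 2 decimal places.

Flux ∝ 1/d², so Δm = 5 log₁₀(d₂/d₁) = 5 log₁₀(46.4/296) = -4.024
m₂ = m₁ + Δm = 13.4 + (-4.024) = 9.376

m ≈ 9.38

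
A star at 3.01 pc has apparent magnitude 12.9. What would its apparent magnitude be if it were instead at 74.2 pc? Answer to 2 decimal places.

m ≈ 19.86

Flux ∝ 1/d², so Δm = 5 log₁₀(d₂/d₁) = 5 log₁₀(74.2/3.01) = 6.959
m₂ = m₁ + Δm = 12.9 + (6.959) = 19.859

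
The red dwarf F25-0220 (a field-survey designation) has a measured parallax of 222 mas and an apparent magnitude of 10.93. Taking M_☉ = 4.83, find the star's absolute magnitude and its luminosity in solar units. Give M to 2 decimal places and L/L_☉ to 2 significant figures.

M ≈ 12.66; L/L_☉ ≈ 7.4×10^-4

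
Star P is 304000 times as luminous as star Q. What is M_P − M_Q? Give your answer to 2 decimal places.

M_P − M_Q ≈ -13.71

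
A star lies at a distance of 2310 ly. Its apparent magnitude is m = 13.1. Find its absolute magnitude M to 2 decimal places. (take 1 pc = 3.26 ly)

M ≈ 3.85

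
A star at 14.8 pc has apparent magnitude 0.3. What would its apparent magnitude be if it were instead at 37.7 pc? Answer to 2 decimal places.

m ≈ 2.33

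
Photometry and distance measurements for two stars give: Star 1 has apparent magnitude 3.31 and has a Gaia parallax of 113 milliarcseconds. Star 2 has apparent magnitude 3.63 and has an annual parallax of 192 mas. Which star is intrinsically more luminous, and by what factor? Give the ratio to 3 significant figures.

Star 1 is more luminous, by a factor of 3.88.

Star 1: p = 113 mas = 0.113″ → d = 1/p = 8.850 pc
Star 1: M = m − 5 log₁₀ d + 5 = 3.31 − 5·0.9469 + 5 = 3.575
Star 2: p = 192 mas = 0.192″ → d = 1/p = 5.208 pc
Star 2: M = m − 5 log₁₀ d + 5 = 3.63 − 5·0.7167 + 5 = 5.047
ΔM = M_1 − M_2 = 3.575 − (5.047) = -1.471; smaller M is more luminous → Star 1.
L ratio = 10^(0.4 |ΔM|) = 10^0.588 = 3.877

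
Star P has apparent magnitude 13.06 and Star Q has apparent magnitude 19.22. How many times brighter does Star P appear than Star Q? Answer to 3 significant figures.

291

Magnitude difference = -6.16
Flux ratio = 10^(−0.4 Δm) = 10^(−0.4 × -6.16) = 10^2.464 = 291.1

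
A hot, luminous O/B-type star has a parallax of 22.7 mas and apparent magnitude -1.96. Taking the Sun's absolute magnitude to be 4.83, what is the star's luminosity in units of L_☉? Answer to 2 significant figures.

L/L_☉ ≈ 10000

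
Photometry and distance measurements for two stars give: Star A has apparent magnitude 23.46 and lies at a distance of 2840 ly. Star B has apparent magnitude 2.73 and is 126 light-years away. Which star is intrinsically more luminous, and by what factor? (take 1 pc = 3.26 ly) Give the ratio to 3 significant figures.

Star B is more luminous, by a factor of 386000.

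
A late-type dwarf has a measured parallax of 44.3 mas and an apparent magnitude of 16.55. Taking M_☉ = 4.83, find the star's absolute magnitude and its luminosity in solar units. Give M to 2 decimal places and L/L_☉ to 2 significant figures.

M ≈ 14.78; L/L_☉ ≈ 1.0×10^-4

d = 1/p = 1000/44.3 mas = 22.57 pc
M = m − 5 log₁₀ d + 5 = 16.55 − 5·1.3536 + 5 = 14.782
M − M_☉ = 14.782 − 4.83 = 9.952
L/L_☉ = 10^(−0.4 × 9.952) = 1.045×10^-4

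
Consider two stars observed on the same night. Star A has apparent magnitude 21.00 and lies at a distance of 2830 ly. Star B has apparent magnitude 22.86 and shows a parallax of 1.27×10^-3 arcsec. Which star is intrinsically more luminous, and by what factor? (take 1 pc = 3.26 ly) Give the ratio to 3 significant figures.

Star A is more luminous, by a factor of 6.74.

Star A: d = 2830 ly / 3.26 = 868.1 pc
Star A: M = m − 5 log₁₀ d + 5 = 21.00 − 5·2.9386 + 5 = 11.307
Star B: d = 1/p = 1/1.27×10^-3″ = 787.4 pc
Star B: M = m − 5 log₁₀ d + 5 = 22.86 − 5·2.8962 + 5 = 13.379
ΔM = M_A − M_B = 11.307 − (13.379) = -2.072; smaller M is more luminous → Star A.
L ratio = 10^(0.4 |ΔM|) = 10^0.829 = 6.741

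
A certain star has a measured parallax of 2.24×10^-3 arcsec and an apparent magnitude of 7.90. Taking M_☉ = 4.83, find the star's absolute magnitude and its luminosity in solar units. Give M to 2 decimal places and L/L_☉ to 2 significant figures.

M ≈ -0.35; L/L_☉ ≈ 120

d = 1/p = 1/2.24×10^-3″ = 446.4 pc
M = m − 5 log₁₀ d + 5 = 7.90 − 5·2.6498 + 5 = -0.349
M − M_☉ = -0.349 − 4.83 = -5.179
L/L_☉ = 10^(−0.4 × -5.179) = 117.9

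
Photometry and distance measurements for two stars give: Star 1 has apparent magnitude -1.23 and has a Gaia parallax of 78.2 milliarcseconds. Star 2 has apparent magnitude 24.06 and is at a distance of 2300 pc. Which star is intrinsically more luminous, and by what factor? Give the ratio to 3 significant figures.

Star 1 is more luminous, by a factor of 404000.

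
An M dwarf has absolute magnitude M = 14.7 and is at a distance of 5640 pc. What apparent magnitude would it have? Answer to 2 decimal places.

m = M + 5 log₁₀ d − 5 = 14.7 + 5·3.7513 − 5 = 28.456

m ≈ 28.46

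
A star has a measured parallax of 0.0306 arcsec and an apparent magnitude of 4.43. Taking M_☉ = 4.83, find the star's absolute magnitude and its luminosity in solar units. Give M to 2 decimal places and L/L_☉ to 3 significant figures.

d = 1/p = 1/0.0306″ = 32.68 pc
M = m − 5 log₁₀ d + 5 = 4.43 − 5·1.5143 + 5 = 1.859
M − M_☉ = 1.859 − 4.83 = -2.971
L/L_☉ = 10^(−0.4 × -2.971) = 15.44

M ≈ 1.86; L/L_☉ ≈ 15.4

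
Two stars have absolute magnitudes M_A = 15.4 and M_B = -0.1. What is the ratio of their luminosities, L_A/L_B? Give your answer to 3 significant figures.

L_A/L_B ≈ 6.31×10^-7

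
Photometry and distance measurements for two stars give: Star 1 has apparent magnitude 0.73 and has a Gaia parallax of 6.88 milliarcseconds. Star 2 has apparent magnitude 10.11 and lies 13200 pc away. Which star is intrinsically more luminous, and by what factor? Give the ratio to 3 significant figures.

Star 2 is more luminous, by a factor of 1.46.

Star 1: p = 6.88 mas = 6.88×10^-3″ → d = 1/p = 145.3 pc
Star 1: M = m − 5 log₁₀ d + 5 = 0.73 − 5·2.1624 + 5 = -5.082
Star 2: M = m − 5 log₁₀ d + 5 = 10.11 − 5·4.1206 + 5 = -5.493
ΔM = M_1 − M_2 = -5.082 − (-5.493) = 0.411; smaller M is more luminous → Star 2.
L ratio = 10^(0.4 |ΔM|) = 10^0.164 = 1.460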